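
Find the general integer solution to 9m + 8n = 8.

Step 1: Compute gcd(9, 8) = 1.
Since 1 divides 8, solutions exist.

Step 2: Find a particular solution using extended Euclidean algorithm.
We get m₀ = 8, n₀ = -8.
Check: 9*8 + 8*-8 = 8 = 8 ✓

Step 3: Write the general solution.
m = 8 + (8/1)t = 8 + 8t
n = -8 - (9/1)t = -8 - 9t
for any integer t.

m = 8 + 8t, n = -8 - 9t for integer t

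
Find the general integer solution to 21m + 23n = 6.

Step 1: Compute gcd(21, 23) = 1.
Since 1 divides 6, solutions exist.

Step 2: Find a particular solution using extended Euclidean algorithm.
We get m₀ = 66, n₀ = -60.
Check: 21*66 + 23*-60 = 6 = 6 ✓

Step 3: Write the general solution.
m = 66 + (23/1)t = 66 + 23t
n = -60 - (21/1)t = -60 - 21t
for any integer t.

m = 66 + 23t, n = -60 - 21t for integer t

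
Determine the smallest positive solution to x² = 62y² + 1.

We seek the smallest positive integers (x, y) with x² - 62y² = 1, i.e., x² = 62y² + 1.
Try successive y values:
y = 1: x² = 62·1² + 1 = 63, not a perfect square
y = 2: x² = 62·2² + 1 = 249, not a perfect square
y = 3: x² = 62·3² + 1 = 559, not a perfect square
... continuing the search (or via continued fractions) ...
y = 8: x² = 62·8² + 1 = 3969, x = 63 ✓

Verify: 63² - 62·8² = 3969 - 3968 = 1 ✓

x = 63, y = 8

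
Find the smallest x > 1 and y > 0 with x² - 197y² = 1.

We seek the smallest positive integers (x, y) with x² - 197y² = 1, i.e., x² = 197y² + 1.
Try successive y values:
y = 1: x² = 197·1² + 1 = 198, not a perfect square
y = 2: x² = 197·2² + 1 = 789, not a perfect square
y = 3: x² = 197·3² + 1 = 1774, not a perfect square
... continuing the search (or via continued fractions) ...
y = 28: x² = 197·28² + 1 = 154449, x = 393 ✓

Verify: 393² - 197·28² = 154449 - 154448 = 1 ✓

x = 393, y = 28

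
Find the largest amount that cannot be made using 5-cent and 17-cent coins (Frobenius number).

For two coprime denominations a and b, the Frobenius number (largest value not representable as a non-negative combination) is ab - a - b.
Here gcd(5, 17) = 1, so they are coprime.
F(5, 17) = 5·17 - 5 - 17 = 85 - 22 = 63

63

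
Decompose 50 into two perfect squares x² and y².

We need to find integers x, y > 0 such that x² + y² = 50.
Trying x = 1: y² = 50 - 1² = 50 - 1 = 49
y = 7
Check: 1² + 7² = 1 + 49 = 50 ✓

50 = 1² + 7²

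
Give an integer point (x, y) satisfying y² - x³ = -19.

Try small integer x values and check whether x³ - 19 is a perfect square.
x = 7: x³ - 19 = 7³ - 19 = 343 - 19 = 324
Is 324 a perfect square? 18² = 324 ✓
So (x, y) = (7, -18) is a solution.

x = 7, y = -18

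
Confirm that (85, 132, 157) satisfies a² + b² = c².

Compute a² + b² = 85² + 132² = 7225 + 17424 = 24649
Compute c² = 157² = 24649
Since 24649 = 24649, confirmed.

Yes, it is a Pythagorean triple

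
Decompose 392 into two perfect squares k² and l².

We need to find integers k, l > 0 such that k² + l² = 392.
Trying k = 14: l² = 392 - 14² = 392 - 196 = 196
l = 14
Check: 14² + 14² = 196 + 196 = 392 ✓

392 = 14² + 14²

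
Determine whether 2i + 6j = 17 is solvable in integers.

Step 1: Compute gcd(2, 6).
gcd(2, 6) = 2

Step 2: Check divisibility.
Does 2 divide 17? 17 = 2 x 8 + 1, so no.

By the theorem on linear Diophantine equations, 2i + 6j = 17 has integer solutions if and only if gcd(2, 6) divides 17. Since 2 does not divide 17, no solutions exist.

No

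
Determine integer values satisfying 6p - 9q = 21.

Step 1: Check solvability.
gcd(6, 9) = 3
Since 3 divides 21, solutions exist.

Step 2: Apply extended Euclidean algorithm to find gcd.
We find integers such that 6*x0 + 9*y0 = 3

Step 3: Scale the particular solution.
Multiply by 21/3 = 7:
p = -7, q = -7

Step 4: Verify.
6*(-7) - 9*(-7) = 21 = 21 ✓

p = -7, q = -7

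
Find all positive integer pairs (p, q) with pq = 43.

The positive divisors of 43 are: 1, 43.
Each divisor d gives the pair (d, 43/d):
(1, 43), (43, 1)

(1, 43), (43, 1)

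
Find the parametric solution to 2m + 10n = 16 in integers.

Step 1: Compute gcd(2, 10) = 2.
Since 2 divides 16, solutions exist.

Step 2: Find a particular solution using extended Euclidean algorithm.
We get m₀ = 8, n₀ = 0.
Check: 2*8 + 10*0 = 16 = 16 ✓

Step 3: Write the general solution.
m = 8 + (10/2)t = 8 + 5t
n = 0 - (2/2)t = 0 - 1t
for any integer t.

m = 8 + 5t, n = 0 - 1t for integer t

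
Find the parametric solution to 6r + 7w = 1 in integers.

Step 1: Compute gcd(6, 7) = 1.
Since 1 divides 1, solutions exist.

Step 2: Find a particular solution using extended Euclidean algorithm.
We get r₀ = -1, w₀ = 1.
Check: 6*-1 + 7*1 = 1 = 1 ✓

Step 3: Write the general solution.
r = -1 + (7/1)t = -1 + 7t
w = 1 - (6/1)t = 1 - 6t
for any integer t.

r = -1 + 7t, w = 1 - 6t for integer t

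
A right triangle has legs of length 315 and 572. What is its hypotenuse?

c² = a² + b² = 315² + 572² = 99225 + 327184 = 426409
c = 653

653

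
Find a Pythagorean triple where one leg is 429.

We need the other leg and hypotenuse such that 429² + x² = c².
Take x = 460, c = 629: 429² + 460² = 184041 + 211600 = 395641 = 629² ✓
Triple: (429, 460, 629)

(429, 460, 629)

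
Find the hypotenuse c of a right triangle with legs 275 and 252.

c² = a² + b² = 275² + 252² = 75625 + 63504 = 139129
c = 373

373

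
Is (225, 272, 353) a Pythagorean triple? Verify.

Compute a² + b² = 225² + 272² = 50625 + 73984 = 124609
Compute c² = 353² = 124609
Since 124609 = 124609, confirmed.

Yes, it is a Pythagorean triple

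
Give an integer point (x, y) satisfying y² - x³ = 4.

Try small integer x values and check whether x³ + 4 is a perfect square.
x = 0: x³ + 4 = 0³ + 4 = 0 + 4 = 4
Is 4 a perfect square? 2² = 4 ✓
So (x, y) = (0, 2) is a solution.

x = 0, y = 2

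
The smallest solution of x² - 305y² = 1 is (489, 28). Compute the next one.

Solutions to x² - Dy² = 1 are generated by powers of (x₀ + y₀√D).
The next solution satisfies x₁ + y₁√305 = (x₀ + y₀√305)², giving:
x₁ = x₀² + 305y₀² = 489² + 305·28² = 239121 + 239120 = 478241
y₁ = 2x₀y₀ = 2·489·28 = 27384

Verify: 478241² - 305·27384² = 228714454081 - 228714454080 = 1 ✓

x = 478241, y = 27384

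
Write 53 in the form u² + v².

We need to find integers u, v > 0 such that u² + v² = 53.
Trying u = 2: v² = 53 - 2² = 53 - 4 = 49
v = 7
Check: 2² + 7² = 4 + 49 = 53 ✓

53 = 2² + 7²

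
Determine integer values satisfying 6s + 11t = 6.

Step 1: Check solvability.
gcd(6, 11) = 1
Since 1 divides 6, solutions exist.

Step 2: Apply extended Euclidean algorithm to find gcd.
We find integers such that 6*x0 + 11*y0 = 1

Step 3: Scale the particular solution.
Multiply by 6/1 = 6:
s = 12, t = -6

Step 4: Verify.
6*(12) + 11*(-6) = 6 = 6 ✓

s = 12, t = -6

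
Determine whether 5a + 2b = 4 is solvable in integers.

Step 1: Compute gcd(5, 2).
gcd(5, 2) = 1

Step 2: Check divisibility.
Does 1 divide 4? 4 = 1 x 4, so yes.

By the theorem on linear Diophantine equations, 5a + 2b = 4 has integer solutions if and only if gcd(5, 2) divides 4. Since 1 | 4, solutions exist.

Yes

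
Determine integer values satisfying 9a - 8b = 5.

Step 1: Check solvability.
gcd(9, 8) = 1
Since 1 divides 5, solutions exist.

Step 2: Apply extended Euclidean algorithm to find gcd.
We find integers such that 9*x0 + 8*y0 = 1

Step 3: Scale the particular solution.
Multiply by 5/1 = 5:
a = 5, b = 5

Step 4: Verify.
9*(5) - 8*(5) = 5 = 5 ✓

a = 5, b = 5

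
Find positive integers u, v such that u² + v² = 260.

Search for u with 260 - u² a perfect square.
u = 2: 260 - 2² = 260 - 4 = 256 = 16² ✓
So u = 2, v = 16.

u = 2, v = 16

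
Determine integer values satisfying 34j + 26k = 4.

Step 1: Check solvability.
gcd(34, 26) = 2
Since 2 divides 4, solutions exist.

Step 2: Apply extended Euclidean algorithm to find gcd.
We find integers such that 34*x0 + 26*y0 = 2

Step 3: Scale the particular solution.
Multiply by 4/2 = 2:
j = -6, k = 8

Step 4: Verify.
34*(-6) + 26*(8) = 4 = 4 ✓

j = -6, k = 8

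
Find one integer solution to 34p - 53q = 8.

Step 1: Check solvability.
gcd(34, 53) = 1
Since 1 divides 8, solutions exist.

Step 2: Apply extended Euclidean algorithm to find gcd.
We find integers such that 34*x0 + 53*y0 = 1

Step 3: Scale the particular solution.
Multiply by 8/1 = 8:
p = -112, q = -72

Step 4: Verify.
34*(-112) - 53*(-72) = 8 = 8 ✓

p = -112, q = -72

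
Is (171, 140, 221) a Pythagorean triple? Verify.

Compute a² + b² = 171² + 140² = 29241 + 19600 = 48841
Compute c² = 221² = 48841
Since 48841 = 48841, confirmed.

Yes, it is a Pythagorean triple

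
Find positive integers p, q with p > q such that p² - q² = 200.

Factor: p² - q² = (p+q)(p-q) = 200.
We need two factors of 200 with the same parity.
Use p+q = 100 and p-q = 2 (product 100·2 = 200).
Adding: 2p = 102, so p = 51.
Subtracting: 2q = 98, so q = 49.
Check: 51² - 49² = 2601 - 2401 = 200 ✓

p = 51, q = 49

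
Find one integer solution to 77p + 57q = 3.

Step 1: Check solvability.
gcd(77, 57) = 1
Since 1 divides 3, solutions exist.

Step 2: Apply extended Euclidean algorithm to find gcd.
We find integers such that 77*x0 + 57*y0 = 1

Step 3: Scale the particular solution.
Multiply by 3/1 = 3:
p = 60, q = -81

Step 4: Verify.
77*(60) + 57*(-81) = 3 = 3 ✓

p = 60, q = -81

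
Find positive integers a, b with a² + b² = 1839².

We need a² + b² = 1839² = 3381921.
Trying: 105² + 1836² = 11025 + 3370896 = 3381921 ✓

(105, 1836, 1839)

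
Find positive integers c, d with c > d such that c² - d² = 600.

Factor: c² - d² = (c+d)(c-d) = 600.
We need two factors of 600 with the same parity.
Use c+d = 300 and c-d = 2 (product 300·2 = 600).
Adding: 2c = 302, so c = 151.
Subtracting: 2d = 298, so d = 149.
Check: 151² - 149² = 22801 - 22201 = 600 ✓

c = 151, d = 149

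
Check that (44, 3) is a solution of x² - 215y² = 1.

Compute x² = 44² = 1936
Compute 215y² = 215·3² = 215·9 = 1935
x² - 215y² = 1936 - 1935 = 1
Since this equals 1, (44, 3) is a solution.

Yes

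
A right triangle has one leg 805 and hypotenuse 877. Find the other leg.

b² = c² - a² = 769129 - 648025 = 121104
b = 348

348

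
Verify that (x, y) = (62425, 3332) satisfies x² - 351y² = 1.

Compute x² = 62425² = 3896880625
Compute 351y² = 351·3332² = 351·11102224 = 3896880624
x² - 351y² = 3896880625 - 3896880624 = 1
Since this equals 1, (62425, 3332) is a solution.

Yes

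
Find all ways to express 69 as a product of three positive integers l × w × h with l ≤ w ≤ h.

Iterate l from 1 to ⌊69^(1/3)⌋. For each l dividing 69, iterate w ≥ l with w dividing 69/l, and set h = 69/(l·w).
Triples found (2): (1×1×69), (1×3×23)

(1×1×69), (1×3×23)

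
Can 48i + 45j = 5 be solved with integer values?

Step 1: Compute gcd(48, 45).
gcd(48, 45) = 3

Step 2: Check divisibility.
Does 3 divide 5? 5 = 3 x 1 + 2, so no.

By the theorem on linear Diophantine equations, 48i + 45j = 5 has integer solutions if and only if gcd(48, 45) divides 5. Since 3 does not divide 5, no solutions exist.

No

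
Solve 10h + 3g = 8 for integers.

Step 1: Check solvability.
gcd(10, 3) = 1
Since 1 divides 8, solutions exist.

Step 2: Apply extended Euclidean algorithm to find gcd.
We find integers such that 10*x0 + 3*y0 = 1

Step 3: Scale the particular solution.
Multiply by 8/1 = 8:
h = 8, g = -24

Step 4: Verify.
10*(8) + 3*(-24) = 8 = 8 ✓

h = 8, g = -24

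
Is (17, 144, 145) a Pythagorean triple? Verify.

Compute a² + b² = 17² + 144² = 289 + 20736 = 21025
Compute c² = 145² = 21025
Since 21025 = 21025, confirmed.

Yes, it is a Pythagorean triple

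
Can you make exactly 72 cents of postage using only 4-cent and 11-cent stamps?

We need non-negative x, y with 4x + 11y = 72.
gcd(4, 11) = 1 divides 72, so integer solutions exist.
Search for a non-negative one: x = 7 gives 11y = 72 - 28 = 44, so y = 4.
Check: 4·7 + 11·4 = 72 ✓

Yes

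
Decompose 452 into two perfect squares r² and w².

We need to find integers r, w > 0 such that r² + w² = 452.
Trying r = 14: w² = 452 - 14² = 452 - 196 = 256
w = 16
Check: 14² + 16² = 196 + 256 = 452 ✓

452 = 14² + 16²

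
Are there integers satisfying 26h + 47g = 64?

Step 1: Compute gcd(26, 47).
gcd(26, 47) = 1

Step 2: Check divisibility.
Does 1 divide 64? 64 = 1 x 64, so yes.

By the theorem on linear Diophantine equations, 26h + 47g = 64 has integer solutions if and only if gcd(26, 47) divides 64. Since 1 | 64, solutions exist.

Yes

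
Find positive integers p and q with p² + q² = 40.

We need to find integers p, q > 0 such that p² + q² = 40.
Trying p = 2: q² = 40 - 2² = 40 - 4 = 36
q = 6
Check: 2² + 6² = 4 + 36 = 40 ✓

40 = 2² + 6²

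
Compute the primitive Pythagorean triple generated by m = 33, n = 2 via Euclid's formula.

a = m² - n² = 1089 - 4 = 1085
b = 2mn = 2·33·2 = 132
c = m² + n² = 1089 + 4 = 1093
Verify: 1085² + 132² = 1177225 + 17424 = 1194649 = 1093² ✓

(1085, 132, 1093)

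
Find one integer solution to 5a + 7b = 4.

Step 1: Check solvability.
gcd(5, 7) = 1
Since 1 divides 4, solutions exist.

Step 2: Apply extended Euclidean algorithm to find gcd.
We find integers such that 5*x0 + 7*y0 = 1

Step 3: Scale the particular solution.
Multiply by 4/1 = 4:
a = 12, b = -8

Step 4: Verify.
5*(12) + 7*(-8) = 4 = 4 ✓

a = 12, b = -8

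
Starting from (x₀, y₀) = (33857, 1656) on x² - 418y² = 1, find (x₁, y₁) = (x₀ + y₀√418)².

Solutions to x² - Dy² = 1 are generated by powers of (x₀ + y₀√D).
The next solution satisfies x₁ + y₁√418 = (x₀ + y₀√418)², giving:
x₁ = x₀² + 418y₀² = 33857² + 418·1656² = 1146296449 + 1146296448 = 2292592897
y₁ = 2x₀y₀ = 2·33857·1656 = 112134384

Verify: 2292592897² - 418·112134384² = 5255982191374852609 - 5255982191374852608 = 1 ✓

x = 2292592897, y = 112134384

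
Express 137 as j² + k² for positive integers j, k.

We need to find integers j, k > 0 such that j² + k² = 137.
Trying j = 4: k² = 137 - 4² = 137 - 16 = 121
k = 11
Check: 4² + 11² = 16 + 121 = 137 ✓

137 = 4² + 11²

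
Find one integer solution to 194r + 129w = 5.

Step 1: Check solvability.
gcd(194, 129) = 1
Since 1 divides 5, solutions exist.

Step 2: Apply extended Euclidean algorithm to find gcd.
We find integers such that 194*x0 + 129*y0 = 1

Step 3: Scale the particular solution.
Multiply by 5/1 = 5:
r = 10, w = -15

Step 4: Verify.
194*(10) + 129*(-15) = 5 = 5 ✓

r = 10, w = -15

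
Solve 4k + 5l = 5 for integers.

Step 1: Check solvability.
gcd(4, 5) = 1
Since 1 divides 5, solutions exist.

Step 2: Apply extended Euclidean algorithm to find gcd.
We find integers such that 4*x0 + 5*y0 = 1

Step 3: Scale the particular solution.
Multiply by 5/1 = 5:
k = -5, l = 5

Step 4: Verify.
4*(-5) + 5*(5) = 5 = 5 ✓

k = -5, l = 5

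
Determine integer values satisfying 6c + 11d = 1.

Step 1: Check solvability.
gcd(6, 11) = 1
Since 1 divides 1, solutions exist.

Step 2: Apply extended Euclidean algorithm to find gcd.
We find integers such that 6*x0 + 11*y0 = 1

Step 3: Scale the particular solution.
Multiply by 1/1 = 1:
c = 2, d = -1

Step 4: Verify.
6*(2) + 11*(-1) = 1 = 1 ✓

c = 2, d = -1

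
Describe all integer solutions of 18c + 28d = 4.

Step 1: Compute gcd(18, 28) = 2.
Since 2 divides 4, solutions exist.

Step 2: Find a particular solution using extended Euclidean algorithm.
We get c₀ = -6, d₀ = 4.
Check: 18*-6 + 28*4 = 4 = 4 ✓

Step 3: Write the general solution.
c = -6 + (28/2)t = -6 + 14t
d = 4 - (18/2)t = 4 - 9t
for any integer t.

c = -6 + 14t, d = 4 - 9t for integer t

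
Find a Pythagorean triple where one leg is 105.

We need the other leg and hypotenuse such that 105² + x² = c².
Take x = 88, c = 137: 105² + 88² = 11025 + 7744 = 18769 = 137² ✓
Triple: (105, 88, 137)

(105, 88, 137)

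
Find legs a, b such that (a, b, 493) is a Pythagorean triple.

We need a² + b² = 493² = 243049.
Trying: 475² + 132² = 225625 + 17424 = 243049 ✓

(475, 132, 493)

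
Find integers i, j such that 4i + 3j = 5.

Step 1: Check solvability.
gcd(4, 3) = 1
Since 1 divides 5, solutions exist.

Step 2: Apply extended Euclidean algorithm to find gcd.
We find integers such that 4*x0 + 3*y0 = 1

Step 3: Scale the particular solution.
Multiply by 5/1 = 5:
i = 5, j = -5

Step 4: Verify.
4*(5) + 3*(-5) = 5 = 5 ✓

i = 5, j = -5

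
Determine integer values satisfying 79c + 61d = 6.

Step 1: Check solvability.
gcd(79, 61) = 1
Since 1 divides 6, solutions exist.

Step 2: Apply extended Euclidean algorithm to find gcd.
We find integers such that 79*x0 + 61*y0 = 1

Step 3: Scale the particular solution.
Multiply by 6/1 = 6:
c = 102, d = -132

Step 4: Verify.
79*(102) + 61*(-132) = 6 = 6 ✓

c = 102, d = -132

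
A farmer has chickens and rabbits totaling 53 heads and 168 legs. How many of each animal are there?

Let c = chickens, r = rabbits.
Heads: c + r = 53
Legs: 2c + 4r = 168
From the first equation, c = 53 - r. Substitute:
2(53 - r) + 4r = 168
106 + 2r = 168
r = (168 - 106)/2 = 31
c = 53 - 31 = 22

Chickens: 22, Rabbits: 31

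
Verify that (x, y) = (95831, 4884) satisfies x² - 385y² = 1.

Compute x² = 95831² = 9183580561
Compute 385y² = 385·4884² = 385·23853456 = 9183580560
x² - 385y² = 9183580561 - 9183580560 = 1
Since this equals 1, (95831, 4884) is a solution.

Yes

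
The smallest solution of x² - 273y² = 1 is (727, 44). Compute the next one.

Solutions to x² - Dy² = 1 are generated by powers of (x₀ + y₀√D).
The next solution satisfies x₁ + y₁√273 = (x₀ + y₀√273)², giving:
x₁ = x₀² + 273y₀² = 727² + 273·44² = 528529 + 528528 = 1057057
y₁ = 2x₀y₀ = 2·727·44 = 63976

Verify: 1057057² - 273·63976² = 1117369501249 - 1117369501248 = 1 ✓

x = 1057057, y = 63976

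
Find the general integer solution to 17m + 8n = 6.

Step 1: Compute gcd(17, 8) = 1.
Since 1 divides 6, solutions exist.

Step 2: Find a particular solution using extended Euclidean algorithm.
We get m₀ = 6, n₀ = -12.
Check: 17*6 + 8*-12 = 6 = 6 ✓

Step 3: Write the general solution.
m = 6 + (8/1)t = 6 + 8t
n = -12 - (17/1)t = -12 - 17t
for any integer t.

m = 6 + 8t, n = -12 - 17t for integer t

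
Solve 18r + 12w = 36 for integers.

Step 1: Check solvability.
gcd(18, 12) = 6
Since 6 divides 36, solutions exist.

Step 2: Apply extended Euclidean algorithm to find gcd.
We find integers such that 18*x0 + 12*y0 = 6

Step 3: Scale the particular solution.
Multiply by 36/6 = 6:
r = 6, w = -6

Step 4: Verify.
18*(6) + 12*(-6) = 36 = 36 ✓

r = 6, w = -6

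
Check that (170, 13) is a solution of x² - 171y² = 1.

Compute x² = 170² = 28900
Compute 171y² = 171·13² = 171·169 = 28899
x² - 171y² = 28900 - 28899 = 1
Since this equals 1, (170, 13) is a solution.

Yes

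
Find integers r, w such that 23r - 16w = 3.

Step 1: Check solvability.
gcd(23, 16) = 1
Since 1 divides 3, solutions exist.

Step 2: Apply extended Euclidean algorithm to find gcd.
We find integers such that 23*x0 + 16*y0 = 1

Step 3: Scale the particular solution.
Multiply by 3/1 = 3:
r = 21, w = 30

Step 4: Verify.
23*(21) - 16*(30) = 3 = 3 ✓

r = 21, w = 30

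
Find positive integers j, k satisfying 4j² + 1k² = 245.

Try small values of j and check whether (245 - 4j²)/1 is a perfect square.
j = 7: 4·7² = 196, so 1k² = 245 - 196 = 49, giving k² = 49, k = 7.
Check: 4·7² + 1·7² = 196 + 49 = 245 ✓

j = 7, k = 7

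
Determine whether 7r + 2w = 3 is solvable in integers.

Step 1: Compute gcd(7, 2).
gcd(7, 2) = 1

Step 2: Check divisibility.
Does 1 divide 3? 3 = 1 x 3, so yes.

By the theorem on linear Diophantine equations, 7r + 2w = 3 has integer solutions if and only if gcd(7, 2) divides 3. Since 1 | 3, solutions exist.

Yes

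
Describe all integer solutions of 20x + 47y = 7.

Step 1: Compute gcd(20, 47) = 1.
Since 1 divides 7, solutions exist.

Step 2: Find a particular solution using extended Euclidean algorithm.
We get x₀ = -49, y₀ = 21.
Check: 20*-49 + 47*21 = 7 = 7 ✓

Step 3: Write the general solution.
x = -49 + (47/1)t = -49 + 47t
y = 21 - (20/1)t = 21 - 20t
for any integer t.

x = -49 + 47t, y = 21 - 20t for integer t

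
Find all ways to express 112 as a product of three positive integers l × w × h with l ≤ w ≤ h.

Iterate l from 1 to ⌊112^(1/3)⌋. For each l dividing 112, iterate w ≥ l with w dividing 112/l, and set h = 112/(l·w).
Triples found (9): (1×1×112), (1×2×56), (1×4×28), (1×7×16), (1×8×14), (2×2×28), (2×4×14), (2×7×8), (4×4×7)

(1×1×112), (1×2×56), (1×4×28), (1×7×16), (1×8×14), (2×2×28), (2×4×14), (2×7×8), (4×4×7)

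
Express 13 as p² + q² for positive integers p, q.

We need to find integers p, q > 0 such that p² + q² = 13.
Trying p = 2: q² = 13 - 2² = 13 - 4 = 9
q = 3
Check: 2² + 3² = 4 + 9 = 13 ✓

13 = 2² + 3²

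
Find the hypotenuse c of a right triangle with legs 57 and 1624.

c² = a² + b² = 57² + 1624² = 3249 + 2637376 = 2640625
c = sqrt(2640625) = 1625

1625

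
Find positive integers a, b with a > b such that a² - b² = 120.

Factor: a² - b² = (a+b)(a-b) = 120.
We need two factors of 120 with the same parity.
Use a+b = 60 and a-b = 2 (product 60·2 = 120).
Adding: 2a = 62, so a = 31.
Subtracting: 2b = 58, so b = 29.
Check: 31² - 29² = 961 - 841 = 120 ✓

a = 31, b = 29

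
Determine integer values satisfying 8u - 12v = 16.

Step 1: Check solvability.
gcd(8, 12) = 4
Since 4 divides 16, solutions exist.

Step 2: Apply extended Euclidean algorithm to find gcd.
We find integers such that 8*x0 + 12*y0 = 4

Step 3: Scale the particular solution.
Multiply by 16/4 = 4:
u = -4, v = -4

Step 4: Verify.
8*(-4) - 12*(-4) = 16 = 16 ✓

u = -4, v = -4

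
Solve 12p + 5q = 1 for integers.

Step 1: Check solvability.
gcd(12, 5) = 1
Since 1 divides 1, solutions exist.

Step 2: Apply extended Euclidean algorithm to find gcd.
We find integers such that 12*x0 + 5*y0 = 1

Step 3: Scale the particular solution.
Multiply by 1/1 = 1:
p = -2, q = 5

Step 4: Verify.
12*(-2) + 5*(5) = 1 = 1 ✓

p = -2, q = 5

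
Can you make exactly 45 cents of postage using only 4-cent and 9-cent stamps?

We need non-negative x, y with 4x + 9y = 45.
gcd(4, 9) = 1 divides 45, so integer solutions exist.
Search for a non-negative one: x = 0 gives 9y = 45 - 0 = 45, so y = 5.
Check: 4·0 + 9·5 = 45 ✓

Yes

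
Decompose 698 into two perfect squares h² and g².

We need to find integers h, g > 0 such that h² + g² = 698.
Trying h = 13: g² = 698 - 13² = 698 - 169 = 529
g = 23
Check: 13² + 23² = 169 + 529 = 698 ✓

698 = 13² + 23²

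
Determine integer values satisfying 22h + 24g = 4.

Step 1: Check solvability.
gcd(22, 24) = 2
Since 2 divides 4, solutions exist.

Step 2: Apply extended Euclidean algorithm to find gcd.
We find integers such that 22*x0 + 24*y0 = 2

Step 3: Scale the particular solution.
Multiply by 4/2 = 2:
h = -2, g = 2

Step 4: Verify.
22*(-2) + 24*(2) = 4 = 4 ✓

h = -2, g = 2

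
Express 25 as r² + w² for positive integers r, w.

We need to find integers r, w > 0 such that r² + w² = 25.
Trying r = 3: w² = 25 - 3² = 25 - 9 = 16
w = 4
Check: 3² + 4² = 9 + 16 = 25 ✓

25 = 3² + 4²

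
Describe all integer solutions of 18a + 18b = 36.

Step 1: Compute gcd(18, 18) = 18.
Since 18 divides 36, solutions exist.

Step 2: Find a particular solution using extended Euclidean algorithm.
We get a₀ = 0, b₀ = 2.
Check: 18*0 + 18*2 = 36 = 36 ✓

Step 3: Write the general solution.
a = 0 + (18/18)t = 0 + 1t
b = 2 - (18/18)t = 2 - 1t
for any integer t.

a = 0 + 1t, b = 2 - 1t for integer t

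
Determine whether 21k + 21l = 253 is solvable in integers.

Step 1: Compute gcd(21, 21).
gcd(21, 21) = 21

Step 2: Check divisibility.
Does 21 divide 253? 253 = 21 x 12 + 1, so no.

By the theorem on linear Diophantine equations, 21k + 21l = 253 has integer solutions if and only if gcd(21, 21) divides 253. Since 21 does not divide 253, no solutions exist.

No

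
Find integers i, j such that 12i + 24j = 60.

Step 1: Check solvability.
gcd(12, 24) = 12
Since 12 divides 60, solutions exist.

Step 2: Apply extended Euclidean algorithm to find gcd.
We find integers such that 12*x0 + 24*y0 = 12

Step 3: Scale the particular solution.
Multiply by 60/12 = 5:
i = 5, j = 0

Step 4: Verify.
12*(5) + 24*(0) = 60 = 60 ✓

i = 5, j = 0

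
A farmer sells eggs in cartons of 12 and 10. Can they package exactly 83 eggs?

We need non-negative a, b with 12a + 10b = 83.
gcd(12, 10) = 2, and 2 does not divide 83.
No integer solutions exist.

No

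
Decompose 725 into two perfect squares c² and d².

We need to find integers c, d > 0 such that c² + d² = 725.
Trying c = 7: d² = 725 - 7² = 725 - 49 = 676
d = 26
Check: 7² + 26² = 49 + 676 = 725 ✓

725 = 7² + 26²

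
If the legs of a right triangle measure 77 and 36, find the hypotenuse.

c² = a² + b² = 77² + 36² = 5929 + 1296 = 7225
c = 85

85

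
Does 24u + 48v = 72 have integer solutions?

Step 1: Compute gcd(24, 48).
gcd(24, 48) = 24

Step 2: Check divisibility.
Does 24 divide 72? 72 = 24 x 3, so yes.

By the theorem on linear Diophantine equations, 24u + 48v = 72 has integer solutions if and only if gcd(24, 48) divides 72. Since 24 | 72, solutions exist.

Yes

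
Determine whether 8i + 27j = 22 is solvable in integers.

Step 1: Compute gcd(8, 27).
gcd(8, 27) = 1

Step 2: Check divisibility.
Does 1 divide 22? 22 = 1 x 22, so yes.

By the theorem on linear Diophantine equations, 8i + 27j = 22 has integer solutions if and only if gcd(8, 27) divides 22. Since 1 | 22, solutions exist.

Yes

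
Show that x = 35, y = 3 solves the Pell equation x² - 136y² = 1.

Compute x² = 35² = 1225
Compute 136y² = 136·3² = 136·9 = 1224
x² - 136y² = 1225 - 1224 = 1
Since this equals 1, (35, 3) is a solution.

Yes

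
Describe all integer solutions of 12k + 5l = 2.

Step 1: Compute gcd(12, 5) = 1.
Since 1 divides 2, solutions exist.

Step 2: Find a particular solution using extended Euclidean algorithm.
We get k₀ = -4, l₀ = 10.
Check: 12*-4 + 5*10 = 2 = 2 ✓

Step 3: Write the general solution.
k = -4 + (5/1)t = -4 + 5t
l = 10 - (12/1)t = 10 - 12t
for any integer t.

k = -4 + 5t, l = 10 - 12t for integer t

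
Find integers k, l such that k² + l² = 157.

We need to find integers k, l > 0 such that k² + l² = 157.
Trying k = 6: l² = 157 - 6² = 157 - 36 = 121
l = 11
Check: 6² + 11² = 36 + 121 = 157 ✓

157 = 6² + 11²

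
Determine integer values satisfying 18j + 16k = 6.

Step 1: Check solvability.
gcd(18, 16) = 2
Since 2 divides 6, solutions exist.

Step 2: Apply extended Euclidean algorithm to find gcd.
We find integers such that 18*x0 + 16*y0 = 2

Step 3: Scale the particular solution.
Multiply by 6/2 = 3:
j = 3, k = -3

Step 4: Verify.
18*(3) + 16*(-3) = 6 = 6 ✓

j = 3, k = -3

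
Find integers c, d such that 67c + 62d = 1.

Step 1: Check solvability.
gcd(67, 62) = 1
Since 1 divides 1, solutions exist.

Step 2: Apply extended Euclidean algorithm to find gcd.
We find integers such that 67*x0 + 62*y0 = 1

Step 3: Scale the particular solution.
Multiply by 1/1 = 1:
c = 25, d = -27

Step 4: Verify.
67*(25) + 62*(-27) = 1 = 1 ✓

c = 25, d = -27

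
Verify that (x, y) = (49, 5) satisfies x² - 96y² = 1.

Compute x² = 49² = 2401
Compute 96y² = 96·5² = 96·25 = 2400
x² - 96y² = 2401 - 2400 = 1
Since this equals 1, (49, 5) is a solution.

Yes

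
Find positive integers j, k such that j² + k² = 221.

Search for j with 221 - j² a perfect square.
j = 5: 221 - 5² = 221 - 25 = 196 = 14² ✓
So j = 5, k = 14.

j = 5, k = 14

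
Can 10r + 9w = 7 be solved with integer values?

Step 1: Compute gcd(10, 9).
gcd(10, 9) = 1

Step 2: Check divisibility.
Does 1 divide 7? 7 = 1 x 7, so yes.

By the theorem on linear Diophantine equations, 10r + 9w = 7 has integer solutions if and only if gcd(10, 9) divides 7. Since 1 | 7, solutions exist.

Yes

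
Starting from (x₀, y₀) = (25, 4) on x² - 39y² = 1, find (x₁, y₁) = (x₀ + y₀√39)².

Solutions to x² - Dy² = 1 are generated by powers of (x₀ + y₀√D).
The next solution satisfies x₁ + y₁√39 = (x₀ + y₀√39)², giving:
x₁ = x₀² + 39y₀² = 25² + 39·4² = 625 + 624 = 1249
y₁ = 2x₀y₀ = 2·25·4 = 200

Verify: 1249² - 39·200² = 1560001 - 1560000 = 1 ✓

x = 1249, y = 200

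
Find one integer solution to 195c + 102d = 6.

Step 1: Check solvability.
gcd(195, 102) = 3
Since 3 divides 6, solutions exist.

Step 2: Apply extended Euclidean algorithm to find gcd.
We find integers such that 195*x0 + 102*y0 = 3

Step 3: Scale the particular solution.
Multiply by 6/3 = 2:
c = 22, d = -42

Step 4: Verify.
195*(22) + 102*(-42) = 6 = 6 ✓

c = 22, d = -42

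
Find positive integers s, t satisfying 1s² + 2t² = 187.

Try small values of s and check whether (187 - 1s²)/2 is a perfect square.
s = 5: 1·5² = 25, so 2t² = 187 - 25 = 162, giving t² = 81, t = 9.
Check: 1·5² + 2·9² = 25 + 162 = 187 ✓

s = 5, t = 9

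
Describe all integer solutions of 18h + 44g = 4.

Step 1: Compute gcd(18, 44) = 2.
Since 2 divides 4, solutions exist.

Step 2: Find a particular solution using extended Euclidean algorithm.
We get h₀ = 10, g₀ = -4.
Check: 18*10 + 44*-4 = 4 = 4 ✓

Step 3: Write the general solution.
h = 10 + (44/2)t = 10 + 22t
g = -4 - (18/2)t = -4 - 9t
for any integer t.

h = 10 + 22t, g = -4 - 9t for integer t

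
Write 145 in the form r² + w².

We need to find integers r, w > 0 such that r² + w² = 145.
Trying r = 1: w² = 145 - 1² = 145 - 1 = 144
w = 12
Check: 1² + 12² = 1 + 144 = 145 ✓

145 = 1² + 12²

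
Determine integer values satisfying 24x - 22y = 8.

Step 1: Check solvability.
gcd(24, 22) = 2
Since 2 divides 8, solutions exist.

Step 2: Apply extended Euclidean algorithm to find gcd.
We find integers such that 24*x0 + 22*y0 = 2

Step 3: Scale the particular solution.
Multiply by 8/2 = 4:
x = 4, y = 4

Step 4: Verify.
24*(4) - 22*(4) = 8 = 8 ✓

x = 4, y = 4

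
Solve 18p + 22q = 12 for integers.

Step 1: Check solvability.
gcd(18, 22) = 2
Since 2 divides 12, solutions exist.

Step 2: Apply extended Euclidean algorithm to find gcd.
We find integers such that 18*x0 + 22*y0 = 2

Step 3: Scale the particular solution.
Multiply by 12/2 = 6:
p = 30, q = -24

Step 4: Verify.
18*(30) + 22*(-24) = 12 = 12 ✓

p = 30, q = -24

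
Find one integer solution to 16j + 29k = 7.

Step 1: Check solvability.
gcd(16, 29) = 1
Since 1 divides 7, solutions exist.

Step 2: Apply extended Euclidean algorithm to find gcd.
We find integers such that 16*x0 + 29*y0 = 1

Step 3: Scale the particular solution.
Multiply by 7/1 = 7:
j = -63, k = 35

Step 4: Verify.
16*(-63) + 29*(35) = 7 = 7 ✓

j = -63, k = 35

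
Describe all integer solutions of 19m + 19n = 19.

Step 1: Compute gcd(19, 19) = 19.
Since 19 divides 19, solutions exist.

Step 2: Find a particular solution using extended Euclidean algorithm.
We get m₀ = 0, n₀ = 1.
Check: 19*0 + 19*1 = 19 = 19 ✓

Step 3: Write the general solution.
m = 0 + (19/19)t = 0 + 1t
n = 1 - (19/19)t = 1 - 1t
for any integer t.

m = 0 + 1t, n = 1 - 1t for integer t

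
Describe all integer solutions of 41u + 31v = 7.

Step 1: Compute gcd(41, 31) = 1.
Since 1 divides 7, solutions exist.

Step 2: Find a particular solution using extended Euclidean algorithm.
We get u₀ = -21, v₀ = 28.
Check: 41*-21 + 31*28 = 7 = 7 ✓

Step 3: Write the general solution.
u = -21 + (31/1)t = -21 + 31t
v = 28 - (41/1)t = 28 - 41t
for any integer t.

u = -21 + 31t, v = 28 - 41t for integer t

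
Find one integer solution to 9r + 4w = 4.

Step 1: Check solvability.
gcd(9, 4) = 1
Since 1 divides 4, solutions exist.

Step 2: Apply extended Euclidean algorithm to find gcd.
We find integers such that 9*x0 + 4*y0 = 1

Step 3: Scale the particular solution.
Multiply by 4/1 = 4:
r = 4, w = -8

Step 4: Verify.
9*(4) + 4*(-8) = 4 = 4 ✓

r = 4, w = -8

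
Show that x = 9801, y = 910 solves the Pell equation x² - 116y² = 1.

Compute x² = 9801² = 96059601
Compute 116y² = 116·910² = 116·828100 = 96059600
x² - 116y² = 96059601 - 96059600 = 1
Since this equals 1, (9801, 910) is a solution.

Yes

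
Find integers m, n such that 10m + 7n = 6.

Step 1: Check solvability.
gcd(10, 7) = 1
Since 1 divides 6, solutions exist.

Step 2: Apply extended Euclidean algorithm to find gcd.
We find integers such that 10*x0 + 7*y0 = 1

Step 3: Scale the particular solution.
Multiply by 6/1 = 6:
m = -12, n = 18

Step 4: Verify.
10*(-12) + 7*(18) = 6 = 6 ✓

m = -12, n = 18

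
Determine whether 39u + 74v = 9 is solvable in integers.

Step 1: Compute gcd(39, 74).
gcd(39, 74) = 1

Step 2: Check divisibility.
Does 1 divide 9? 9 = 1 x 9, so yes.

By the theorem on linear Diophantine equations, 39u + 74v = 9 has integer solutions if and only if gcd(39, 74) divides 9. Since 1 | 9, solutions exist.

Yes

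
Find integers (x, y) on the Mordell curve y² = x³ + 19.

Try small integer x values and check whether x³ + 19 is a perfect square.
x = 5: x³ + 19 = 5³ + 19 = 125 + 19 = 144
Is 144 a perfect square? 12² = 144 ✓
So (x, y) = (5, -12) is a solution.

x = 5, y = -12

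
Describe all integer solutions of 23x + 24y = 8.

Step 1: Compute gcd(23, 24) = 1.
Since 1 divides 8, solutions exist.

Step 2: Find a particular solution using extended Euclidean algorithm.
We get x₀ = -8, y₀ = 8.
Check: 23*-8 + 24*8 = 8 = 8 ✓

Step 3: Write the general solution.
x = -8 + (24/1)t = -8 + 24t
y = 8 - (23/1)t = 8 - 23t
for any integer t.

x = -8 + 24t, y = 8 - 23t for integer t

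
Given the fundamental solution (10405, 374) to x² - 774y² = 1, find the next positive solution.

Solutions to x² - Dy² = 1 are generated by powers of (x₀ + y₀√D).
The next solution satisfies x₁ + y₁√774 = (x₀ + y₀√774)², giving:
x₁ = x₀² + 774y₀² = 10405² + 774·374² = 108264025 + 108264024 = 216528049
y₁ = 2x₀y₀ = 2·10405·374 = 7782940

Verify: 216528049² - 774·7782940² = 46884396003746401 - 46884396003746400 = 1 ✓

x = 216528049, y = 7782940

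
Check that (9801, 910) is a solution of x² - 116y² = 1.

Compute x² = 9801² = 96059601
Compute 116y² = 116·910² = 116·828100 = 96059600
x² - 116y² = 96059601 - 96059600 = 1
Since this equals 1, (9801, 910) is a solution.

Yes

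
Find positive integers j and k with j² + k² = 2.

We need to find integers j, k > 0 such that j² + k² = 2.
Trying j = 1: k² = 2 - 1² = 2 - 1 = 1
k = 1
Check: 1² + 1² = 1 + 1 = 2 ✓

2 = 1² + 1²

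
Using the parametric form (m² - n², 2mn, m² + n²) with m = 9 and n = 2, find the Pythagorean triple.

a = m² - n² = 81 - 4 = 77
b = 2mn = 2·9·2 = 36
c = m² + n² = 81 + 4 = 85
Verify: 77² + 36² = 5929 + 1296 = 7225 = 85² ✓

(77, 36, 85)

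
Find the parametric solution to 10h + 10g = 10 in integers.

Step 1: Compute gcd(10, 10) = 10.
Since 10 divides 10, solutions exist.

Step 2: Find a particular solution using extended Euclidean algorithm.
We get h₀ = 0, g₀ = 1.
Check: 10*0 + 10*1 = 10 = 10 ✓

Step 3: Write the general solution.
h = 0 + (10/10)t = 0 + 1t
g = 1 - (10/10)t = 1 - 1t
for any integer t.

h = 0 + 1t, g = 1 - 1t for integer t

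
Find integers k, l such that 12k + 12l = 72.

Step 1: Check solvability.
gcd(12, 12) = 12
Since 12 divides 72, solutions exist.

Step 2: Apply extended Euclidean algorithm to find gcd.
We find integers such that 12*x0 + 12*y0 = 12

Step 3: Scale the particular solution.
Multiply by 72/12 = 6:
k = 0, l = 6

Step 4: Verify.
12*(0) + 12*(6) = 72 = 72 ✓

k = 0, l = 6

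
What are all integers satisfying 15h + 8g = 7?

Step 1: Compute gcd(15, 8) = 1.
Since 1 divides 7, solutions exist.

Step 2: Find a particular solution using extended Euclidean algorithm.
We get h₀ = -7, g₀ = 14.
Check: 15*-7 + 8*14 = 7 = 7 ✓

Step 3: Write the general solution.
h = -7 + (8/1)t = -7 + 8t
g = 14 - (15/1)t = 14 - 15t
for any integer t.

h = -7 + 8t, g = 14 - 15t for integer t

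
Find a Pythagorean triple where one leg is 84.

We need the other leg and hypotenuse such that 84² + x² = c².
Take x = 13, c = 85: 84² + 13² = 7056 + 169 = 7225 = 85² ✓
Triple: (13, 84, 85)

(13, 84, 85)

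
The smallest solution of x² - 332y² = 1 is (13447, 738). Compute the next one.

Solutions to x² - Dy² = 1 are generated by powers of (x₀ + y₀√D).
The next solution satisfies x₁ + y₁√332 = (x₀ + y₀√332)², giving:
x₁ = x₀² + 332y₀² = 13447² + 332·738² = 180821809 + 180821808 = 361643617
y₁ = 2x₀y₀ = 2·13447·738 = 19847772

Verify: 361643617² - 332·19847772² = 130786105716842689 - 130786105716842688 = 1 ✓

x = 361643617, y = 19847772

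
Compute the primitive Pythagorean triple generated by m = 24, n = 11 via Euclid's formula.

a = m² - n² = 24² - 11² = 576 - 121 = 455
b = 2mn = 2·24·11 = 528
c = m² + n² = 576 + 121 = 697
Verify: 455² + 528² = 207025 + 278784 = 485809 = 697² ✓

(455, 528, 697)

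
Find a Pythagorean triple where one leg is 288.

We need the other leg and hypotenuse such that 288² + x² = c².
Take x = 260, c = 388: 288² + 260² = 82944 + 67600 = 150544 = 388² ✓
Triple: (260, 288, 388)

(260, 288, 388)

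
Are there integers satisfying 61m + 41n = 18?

Step 1: Compute gcd(61, 41).
gcd(61, 41) = 1

Step 2: Check divisibility.
Does 1 divide 18? 18 = 1 x 18, so yes.

By the theorem on linear Diophantine equations, 61m + 41n = 18 has integer solutions if and only if gcd(61, 41) divides 18. Since 1 | 18, solutions exist.

Yes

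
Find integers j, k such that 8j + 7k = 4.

Step 1: Check solvability.
gcd(8, 7) = 1
Since 1 divides 4, solutions exist.

Step 2: Apply extended Euclidean algorithm to find gcd.
We find integers such that 8*x0 + 7*y0 = 1

Step 3: Scale the particular solution.
Multiply by 4/1 = 4:
j = 4, k = -4

Step 4: Verify.
8*(4) + 7*(-4) = 4 = 4 ✓

j = 4, k = -4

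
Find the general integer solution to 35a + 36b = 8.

Step 1: Compute gcd(35, 36) = 1.
Since 1 divides 8, solutions exist.

Step 2: Find a particular solution using extended Euclidean algorithm.
We get a₀ = -8, b₀ = 8.
Check: 35*-8 + 36*8 = 8 = 8 ✓

Step 3: Write the general solution.
a = -8 + (36/1)t = -8 + 36t
b = 8 - (35/1)t = 8 - 35t
for any integer t.

a = -8 + 36t, b = 8 - 35t for integer t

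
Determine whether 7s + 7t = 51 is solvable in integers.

Step 1: Compute gcd(7, 7).
gcd(7, 7) = 7

Step 2: Check divisibility.
Does 7 divide 51? 51 = 7 x 7 + 2, so no.

By the theorem on linear Diophantine equations, 7s + 7t = 51 has integer solutions if and only if gcd(7, 7) divides 51. Since 7 does not divide 51, no solutions exist.

No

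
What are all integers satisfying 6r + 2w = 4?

Step 1: Compute gcd(6, 2) = 2.
Since 2 divides 4, solutions exist.

Step 2: Find a particular solution using extended Euclidean algorithm.
We get r₀ = 0, w₀ = 2.
Check: 6*0 + 2*2 = 4 = 4 ✓

Step 3: Write the general solution.
r = 0 + (2/2)t = 0 + 1t
w = 2 - (6/2)t = 2 - 3t
for any integer t.

r = 0 + 1t, w = 2 - 3t for integer t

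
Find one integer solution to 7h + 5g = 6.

Step 1: Check solvability.
gcd(7, 5) = 1
Since 1 divides 6, solutions exist.

Step 2: Apply extended Euclidean algorithm to find gcd.
We find integers such that 7*x0 + 5*y0 = 1

Step 3: Scale the particular solution.
Multiply by 6/1 = 6:
h = -12, g = 18

Step 4: Verify.
7*(-12) + 5*(18) = 6 = 6 ✓

h = -12, g = 18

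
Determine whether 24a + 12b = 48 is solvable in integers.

Step 1: Compute gcd(24, 12).
gcd(24, 12) = 12

Step 2: Check divisibility.
Does 12 divide 48? 48 = 12 x 4, so yes.

By the theorem on linear Diophantine equations, 24a + 12b = 48 has integer solutions if and only if gcd(24, 12) divides 48. Since 12 | 48, solutions exist.

Yes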